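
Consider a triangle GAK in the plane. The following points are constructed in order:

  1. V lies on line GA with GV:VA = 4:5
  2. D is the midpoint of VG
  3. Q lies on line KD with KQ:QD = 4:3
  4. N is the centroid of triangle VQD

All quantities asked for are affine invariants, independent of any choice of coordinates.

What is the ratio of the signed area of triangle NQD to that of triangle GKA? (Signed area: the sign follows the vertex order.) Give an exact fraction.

[NQD]:[GKA] = -2/63

Choose coordinates G = (0, 0), A = (1, 0), K = (0, 1).
1. V lies on line GA with GV:VA = 4:5 ⇒ V = (4/9, 0)
2. D is the midpoint of VG ⇒ D = (2/9, 0)
3. Q lies on line KD with KQ:QD = 4:3 ⇒ Q = (8/63, 3/7)
4. N is the centroid of triangle VQD ⇒ N = (50/189, 1/7)
2·[NQD] = 2/63, 2·[GKA] = -1
[NQD]:[GKA] = 2/63:-1 = -2/63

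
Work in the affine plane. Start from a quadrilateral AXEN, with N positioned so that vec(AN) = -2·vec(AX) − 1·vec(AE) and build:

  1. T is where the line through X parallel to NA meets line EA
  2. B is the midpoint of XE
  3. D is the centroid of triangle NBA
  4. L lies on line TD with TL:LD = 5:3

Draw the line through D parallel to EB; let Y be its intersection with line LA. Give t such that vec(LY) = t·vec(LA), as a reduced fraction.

Work in coordinates with A = (0, 0), X = (1, 0), E = (0, 1), N = (-2, -1).
1. T is where the line through X parallel to NA meets line EA ⇒ T = (0, -1/2)
2. B is the midpoint of XE ⇒ B = (1/2, 1/2)
3. D is the centroid of triangle NBA ⇒ D = (-1/2, -1/6)
4. L lies on line TD with TL:LD = 5:3 ⇒ L = (-5/16, -7/24)
through D parallel to EB: direction (1/2, -1/2); meets LA at Y = (-10/29, -28/87)
Y = L + t·(A−L) with t = -3/29

t = -3/29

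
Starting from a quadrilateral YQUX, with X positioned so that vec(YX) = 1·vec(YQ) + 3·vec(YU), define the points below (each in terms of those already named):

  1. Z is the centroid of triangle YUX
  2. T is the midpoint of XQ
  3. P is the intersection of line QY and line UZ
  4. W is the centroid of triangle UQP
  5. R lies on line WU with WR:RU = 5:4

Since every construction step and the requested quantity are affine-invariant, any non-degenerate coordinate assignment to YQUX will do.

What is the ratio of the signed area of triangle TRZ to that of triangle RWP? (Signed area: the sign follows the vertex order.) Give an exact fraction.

Work in coordinates with Y = (0, 0), Q = (1, 0), U = (0, 1), X = (1, 3).
1. Z is the centroid of triangle YUX ⇒ Z = (1/3, 4/3)
2. T is the midpoint of XQ ⇒ T = (1, 3/2)
3. P is the intersection of line QY and line UZ ⇒ P = (-1, 0)
4. W is the centroid of triangle UQP ⇒ W = (0, 1/3)
5. R lies on line WU with WR:RU = 5:4 ⇒ R = (0, 19/27)
2·[TRZ] = -59/162, 2·[RWP] = -10/27
[TRZ]:[RWP] = -59/162:-10/27 = 59/60

[TRZ]:[RWP] = 59/60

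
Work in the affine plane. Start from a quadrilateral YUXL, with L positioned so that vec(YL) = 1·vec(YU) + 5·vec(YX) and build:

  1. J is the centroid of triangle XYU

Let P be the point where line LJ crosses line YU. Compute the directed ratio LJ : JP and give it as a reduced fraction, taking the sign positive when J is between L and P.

LJ:JP = 14

Work in coordinates with Y = (0, 0), U = (1, 0), X = (0, 1), L = (1, 5).
1. J is the centroid of triangle XYU ⇒ J = (1/3, 1/3)
line LJ meets YU at P = (2/7, 0)
J = L + t·(P−L) with t = 14/15, so LJ:JP = 14/15:1/15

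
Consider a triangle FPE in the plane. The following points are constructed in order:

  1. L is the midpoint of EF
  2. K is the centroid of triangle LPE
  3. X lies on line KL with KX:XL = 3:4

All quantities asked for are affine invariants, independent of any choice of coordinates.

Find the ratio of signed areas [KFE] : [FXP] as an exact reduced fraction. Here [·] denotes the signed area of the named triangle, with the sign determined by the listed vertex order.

[KFE]:[FXP] = 2/3

Choose coordinates F = (0, 0), P = (1, 0), E = (0, 1).
1. L is the midpoint of EF ⇒ L = (0, 1/2)
2. K is the centroid of triangle LPE ⇒ K = (1/3, 1/2)
3. X lies on line KL with KX:XL = 3:4 ⇒ X = (4/21, 1/2)
2·[KFE] = -1/3, 2·[FXP] = -1/2
[KFE]:[FXP] = -1/3:-1/2 = 2/3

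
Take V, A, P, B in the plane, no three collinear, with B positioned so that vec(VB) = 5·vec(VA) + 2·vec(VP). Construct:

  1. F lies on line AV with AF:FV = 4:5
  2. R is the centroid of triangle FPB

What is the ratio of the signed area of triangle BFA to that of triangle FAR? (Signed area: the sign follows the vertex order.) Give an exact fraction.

[BFA]:[FAR] = 2

Work in coordinates with V = (0, 0), A = (1, 0), P = (0, 1), B = (5, 2).
1. F lies on line AV with AF:FV = 4:5 ⇒ F = (5/9, 0)
2. R is the centroid of triangle FPB ⇒ R = (50/27, 1)
2·[BFA] = 8/9, 2·[FAR] = 4/9
[BFA]:[FAR] = 8/9:4/9 = 2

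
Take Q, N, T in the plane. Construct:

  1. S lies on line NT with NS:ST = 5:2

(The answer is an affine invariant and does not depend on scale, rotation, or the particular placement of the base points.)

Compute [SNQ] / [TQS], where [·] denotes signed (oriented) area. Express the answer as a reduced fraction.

Choose coordinates Q = (0, 0), N = (1, 0), T = (0, 1).
1. S lies on line NT with NS:ST = 5:2 ⇒ S = (2/7, 5/7)
2·[SNQ] = -5/7, 2·[TQS] = 2/7
[SNQ]:[TQS] = -5/7:2/7 = -5/2

[SNQ]:[TQS] = -5/2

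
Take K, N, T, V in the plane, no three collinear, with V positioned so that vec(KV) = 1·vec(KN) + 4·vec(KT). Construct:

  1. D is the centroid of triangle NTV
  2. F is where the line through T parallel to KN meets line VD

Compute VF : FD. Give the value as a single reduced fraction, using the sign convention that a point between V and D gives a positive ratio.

VF:FD = -9/2

Set K = (0, 0), N = (1, 0), T = (0, 1), V = (1, 4); any affine frame gives the same invariant.
1. D is the centroid of triangle NTV ⇒ D = (2/3, 5/3)
2. F is where the line through T parallel to KN meets line VD ⇒ F = (4/7, 1)
F = V + t·(D−V) with t = 9/7, so VF:FD = t:(1−t) = 9/7:-2/7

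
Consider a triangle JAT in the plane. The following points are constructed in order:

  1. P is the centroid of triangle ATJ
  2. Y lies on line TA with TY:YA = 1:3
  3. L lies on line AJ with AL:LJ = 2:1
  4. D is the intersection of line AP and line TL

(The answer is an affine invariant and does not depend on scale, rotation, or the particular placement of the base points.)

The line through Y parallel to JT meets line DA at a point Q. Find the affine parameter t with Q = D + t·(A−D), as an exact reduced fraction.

t = 1/16

Assign J = (0, 0), A = (1, 0), T = (0, 1) — the answer is frame-independent, so this choice is without loss of generality.
1. P is the centroid of triangle ATJ ⇒ P = (1/3, 1/3)
2. Y lies on line TA with TY:YA = 1:3 ⇒ Y = (1/4, 3/4)
3. L lies on line AJ with AL:LJ = 2:1 ⇒ L = (1/3, 0)
4. D is the intersection of line AP and line TL ⇒ D = (1/5, 2/5)
through Y parallel to JT: direction (0, 1); meets DA at Q = (1/4, 3/8)
Q = D + t·(A−D) with t = 1/16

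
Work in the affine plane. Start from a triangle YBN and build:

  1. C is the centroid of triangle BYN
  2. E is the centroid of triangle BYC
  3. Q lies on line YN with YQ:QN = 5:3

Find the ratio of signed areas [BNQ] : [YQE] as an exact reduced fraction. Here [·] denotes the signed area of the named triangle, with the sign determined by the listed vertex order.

[BNQ]:[YQE] = -27/20

Assign Y = (0, 0), B = (1, 0), N = (0, 1) — the answer is frame-independent, so this choice is without loss of generality.
1. C is the centroid of triangle BYN ⇒ C = (1/3, 1/3)
2. E is the centroid of triangle BYC ⇒ E = (4/9, 1/9)
3. Q lies on line YN with YQ:QN = 5:3 ⇒ Q = (0, 5/8)
2·[BNQ] = 3/8, 2·[YQE] = -5/18
[BNQ]:[YQE] = 3/8:-5/18 = -27/20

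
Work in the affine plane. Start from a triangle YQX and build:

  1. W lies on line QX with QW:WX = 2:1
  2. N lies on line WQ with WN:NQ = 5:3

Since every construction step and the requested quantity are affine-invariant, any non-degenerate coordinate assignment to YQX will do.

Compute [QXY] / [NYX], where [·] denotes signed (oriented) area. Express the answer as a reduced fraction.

Choose coordinates Y = (0, 0), Q = (1, 0), X = (0, 1).
1. W lies on line QX with QW:WX = 2:1 ⇒ W = (1/3, 2/3)
2. N lies on line WQ with WN:NQ = 5:3 ⇒ N = (3/4, 1/4)
2·[QXY] = 1, 2·[NYX] = -3/4
[QXY]:[NYX] = 1:-3/4 = -4/3

[QXY]:[NYX] = -4/3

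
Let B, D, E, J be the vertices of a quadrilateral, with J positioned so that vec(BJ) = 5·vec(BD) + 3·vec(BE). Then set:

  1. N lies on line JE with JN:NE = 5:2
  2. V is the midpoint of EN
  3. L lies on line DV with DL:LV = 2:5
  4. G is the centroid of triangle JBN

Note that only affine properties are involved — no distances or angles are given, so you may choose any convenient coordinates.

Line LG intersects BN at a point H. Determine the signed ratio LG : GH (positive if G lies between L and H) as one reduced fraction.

Work in coordinates with B = (0, 0), D = (1, 0), E = (0, 1), J = (5, 3).
1. N lies on line JE with JN:NE = 5:2 ⇒ N = (10/7, 11/7)
2. V is the midpoint of EN ⇒ V = (5/7, 9/7)
3. L lies on line DV with DL:LV = 2:5 ⇒ L = (45/49, 18/49)
4. G is the centroid of triangle JBN ⇒ G = (15/7, 32/21)
line LG meets BN at H = (-45/14, -99/28)
G = L + t·(H−L) with t = -8/27, so LG:GH = -8/27:35/27

LG:GH = -8/35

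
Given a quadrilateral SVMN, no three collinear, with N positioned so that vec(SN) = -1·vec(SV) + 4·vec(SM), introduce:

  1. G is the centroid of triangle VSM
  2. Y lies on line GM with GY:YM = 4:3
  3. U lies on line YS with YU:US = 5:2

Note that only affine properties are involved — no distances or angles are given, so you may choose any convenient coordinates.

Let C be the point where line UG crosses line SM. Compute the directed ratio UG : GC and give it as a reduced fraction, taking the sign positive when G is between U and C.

Assign S = (0, 0), V = (1, 0), M = (0, 1), N = (-1, 4) — the answer is frame-independent, so this choice is without loss of generality.
1. G is the centroid of triangle VSM ⇒ G = (1/3, 1/3)
2. Y lies on line GM with GY:YM = 4:3 ⇒ Y = (1/7, 5/7)
3. U lies on line YS with YU:US = 5:2 ⇒ U = (2/49, 10/49)
line UG meets SM at C = (0, 8/43)
G = U + t·(C−U) with t = -43/6, so UG:GC = -43/6:49/6

UG:GC = -43/49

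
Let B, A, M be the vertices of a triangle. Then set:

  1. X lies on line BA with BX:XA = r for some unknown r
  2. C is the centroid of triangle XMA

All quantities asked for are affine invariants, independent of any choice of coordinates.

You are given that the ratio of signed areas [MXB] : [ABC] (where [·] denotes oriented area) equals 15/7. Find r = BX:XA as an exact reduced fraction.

Assign B = (0, 0), A = (1, 0), M = (0, 1) — the answer is frame-independent, so this choice is without loss of generality.
1. With BX:XA = r, write λ = r/(r+1) so X = B + λ·(A−B); X is affine-linear in λ
2. C is the centroid of triangle XMA ⇒ C is an affine combination of earlier points and hence also affine-linear in λ
Every point depending on X is an affine combination of X and λ-independent points, so each such coordinate is linear in λ; the λ² term in each signed area is a multiple of (A−B)×(A−B) = 0, so 2·[MXB] and 2·[ABC] are each linear in λ. Evaluating at λ=0 and λ=1:
  2·[MXB] = −λ,   2·[ABC] = -1/3
So [MXB]:[ABC] = (−λ) / (-1/3). Setting this equal to 15/7:
  −λ = 15/7·(-1/3)  ⇒  λ = 5/7
Then r = λ/(1−λ) = (5/7)/(2/7) = 5/2. Check: with r = 5/2, X = (5/7, 0) and [MXB]:[ABC] = 15/7 as required.

r = 5/2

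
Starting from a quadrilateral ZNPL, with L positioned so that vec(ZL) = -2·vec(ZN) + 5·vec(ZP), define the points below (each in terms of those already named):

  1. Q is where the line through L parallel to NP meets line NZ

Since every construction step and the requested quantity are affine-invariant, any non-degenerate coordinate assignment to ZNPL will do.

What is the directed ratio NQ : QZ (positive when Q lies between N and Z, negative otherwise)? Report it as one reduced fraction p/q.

Assign Z = (0, 0), N = (1, 0), P = (0, 1), L = (-2, 5) — the answer is frame-independent, so this choice is without loss of generality.
1. Q is where the line through L parallel to NP meets line NZ ⇒ Q = (3, 0)
Q = N + t·(Z−N) with t = -2, so NQ:QZ = t:(1−t) = -2:3

NQ:QZ = -2/3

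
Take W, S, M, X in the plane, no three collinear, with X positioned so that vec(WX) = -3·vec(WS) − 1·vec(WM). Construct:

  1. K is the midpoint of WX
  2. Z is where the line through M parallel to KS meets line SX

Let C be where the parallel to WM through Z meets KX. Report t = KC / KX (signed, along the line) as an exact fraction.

Set W = (0, 0), S = (1, 0), M = (0, 1), X = (-3, -1); any affine frame gives the same invariant.
1. K is the midpoint of WX ⇒ K = (-3/2, -1/2)
2. Z is where the line through M parallel to KS meets line SX ⇒ Z = (25, 6)
through Z parallel to WM: direction (0, 1); meets KX at C = (25, 25/3)
C = K + t·(X−K) with t = -53/3

t = -53/3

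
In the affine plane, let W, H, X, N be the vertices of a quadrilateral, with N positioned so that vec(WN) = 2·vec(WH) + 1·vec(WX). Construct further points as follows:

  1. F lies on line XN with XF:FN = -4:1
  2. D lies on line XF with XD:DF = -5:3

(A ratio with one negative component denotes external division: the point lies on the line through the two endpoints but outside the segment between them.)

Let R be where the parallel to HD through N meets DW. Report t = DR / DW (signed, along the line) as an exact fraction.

Assign W = (0, 0), H = (1, 0), X = (0, 1), N = (2, 1) — the answer is frame-independent, so this choice is without loss of generality.
1. F lies on line XN with XF:FN = -4:1 ⇒ F = (8/3, 1)
2. D lies on line XF with XD:DF = -5:3 ⇒ D = (20/3, 1)
through N parallel to HD: direction (17/3, 1); meets DW at R = (-220/9, -11/3)
R = D + t·(W−D) with t = 14/3

t = 14/3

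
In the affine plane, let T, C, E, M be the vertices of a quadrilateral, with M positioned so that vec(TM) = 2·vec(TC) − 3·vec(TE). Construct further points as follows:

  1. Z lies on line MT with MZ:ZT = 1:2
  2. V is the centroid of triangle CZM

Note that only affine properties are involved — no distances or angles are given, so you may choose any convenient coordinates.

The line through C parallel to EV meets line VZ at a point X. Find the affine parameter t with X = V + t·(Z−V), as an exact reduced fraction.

t = -11/7

Work in coordinates with T = (0, 0), C = (1, 0), E = (0, 1), M = (2, -3).
1. Z lies on line MT with MZ:ZT = 1:2 ⇒ Z = (4/3, -2)
2. V is the centroid of triangle CZM ⇒ V = (13/9, -5/3)
through C parallel to EV: direction (13/9, -8/3); meets VZ at X = (34/21, -8/7)
X = V + t·(Z−V) with t = -11/7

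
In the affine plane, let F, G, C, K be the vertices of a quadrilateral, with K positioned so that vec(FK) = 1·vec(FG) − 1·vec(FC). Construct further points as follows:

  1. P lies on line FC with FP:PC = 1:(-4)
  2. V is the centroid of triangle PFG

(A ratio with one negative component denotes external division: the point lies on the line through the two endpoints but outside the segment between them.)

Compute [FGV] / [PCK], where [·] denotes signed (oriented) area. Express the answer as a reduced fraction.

[FGV]:[PCK] = 1/12

Work in coordinates with F = (0, 0), G = (1, 0), C = (0, 1), K = (1, -1).
1. P lies on line FC with FP:PC = 1:(-4) ⇒ P = (0, -1/3)
2. V is the centroid of triangle PFG ⇒ V = (1/3, -1/9)
2·[FGV] = -1/9, 2·[PCK] = -4/3
[FGV]:[PCK] = -1/9:-4/3 = 1/12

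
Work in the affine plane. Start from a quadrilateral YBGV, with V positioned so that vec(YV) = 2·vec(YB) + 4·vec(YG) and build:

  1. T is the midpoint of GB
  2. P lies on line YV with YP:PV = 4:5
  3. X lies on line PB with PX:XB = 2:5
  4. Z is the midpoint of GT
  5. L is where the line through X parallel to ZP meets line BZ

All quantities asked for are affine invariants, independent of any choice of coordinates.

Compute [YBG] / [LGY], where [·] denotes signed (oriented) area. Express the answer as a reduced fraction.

[YBG]:[LGY] = 28/13

Work in coordinates with Y = (0, 0), B = (1, 0), G = (0, 1), V = (2, 4).
1. T is the midpoint of GB ⇒ T = (1/2, 1/2)
2. P lies on line YV with YP:PV = 4:5 ⇒ P = (8/9, 16/9)
3. X lies on line PB with PX:XB = 2:5 ⇒ X = (58/63, 80/63)
4. Z is the midpoint of GT ⇒ Z = (1/4, 3/4)
5. L is where the line through X parallel to ZP meets line BZ ⇒ L = (13/28, 15/28)
2·[YBG] = 1, 2·[LGY] = 13/28
[YBG]:[LGY] = 1:13/28 = 28/13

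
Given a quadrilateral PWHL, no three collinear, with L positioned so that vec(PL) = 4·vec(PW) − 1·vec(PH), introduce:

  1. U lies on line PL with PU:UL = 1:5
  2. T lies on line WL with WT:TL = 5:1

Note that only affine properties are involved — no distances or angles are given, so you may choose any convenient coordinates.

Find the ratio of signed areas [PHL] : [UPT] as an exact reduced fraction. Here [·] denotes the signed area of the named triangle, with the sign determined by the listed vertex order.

[PHL]:[UPT] = 144

Work in coordinates with P = (0, 0), W = (1, 0), H = (0, 1), L = (4, -1).
1. U lies on line PL with PU:UL = 1:5 ⇒ U = (2/3, -1/6)
2. T lies on line WL with WT:TL = 5:1 ⇒ T = (7/2, -5/6)
2·[PHL] = -4, 2·[UPT] = -1/36
[PHL]:[UPT] = -4:-1/36 = 144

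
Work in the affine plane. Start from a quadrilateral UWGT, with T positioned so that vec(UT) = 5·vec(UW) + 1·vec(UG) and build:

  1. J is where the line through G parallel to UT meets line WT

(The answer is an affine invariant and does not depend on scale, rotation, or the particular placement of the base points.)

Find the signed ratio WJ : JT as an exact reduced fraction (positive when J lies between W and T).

WJ:JT = -6/5

Set U = (0, 0), W = (1, 0), G = (0, 1), T = (5, 1); any affine frame gives the same invariant.
1. J is where the line through G parallel to UT meets line WT ⇒ J = (25, 6)
J = W + t·(T−W) with t = 6, so WJ:JT = t:(1−t) = 6:-5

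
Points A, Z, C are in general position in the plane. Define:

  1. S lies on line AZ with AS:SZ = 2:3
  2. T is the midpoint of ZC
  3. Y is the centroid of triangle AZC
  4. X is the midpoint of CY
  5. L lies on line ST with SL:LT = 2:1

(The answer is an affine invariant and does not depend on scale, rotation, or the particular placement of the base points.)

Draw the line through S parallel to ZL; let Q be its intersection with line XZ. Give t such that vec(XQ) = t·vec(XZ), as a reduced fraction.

Set A = (0, 0), Z = (1, 0), C = (0, 1); any affine frame gives the same invariant.
1. S lies on line AZ with AS:SZ = 2:3 ⇒ S = (2/5, 0)
2. T is the midpoint of ZC ⇒ T = (1/2, 1/2)
3. Y is the centroid of triangle AZC ⇒ Y = (1/3, 1/3)
4. X is the midpoint of CY ⇒ X = (1/6, 2/3)
5. L lies on line ST with SL:LT = 2:1 ⇒ L = (7/15, 1/3)
through S parallel to ZL: direction (-8/15, 1/3); meets XZ at Q = (22/7, -12/7)
Q = X + t·(Z−X) with t = 25/7

t = 25/7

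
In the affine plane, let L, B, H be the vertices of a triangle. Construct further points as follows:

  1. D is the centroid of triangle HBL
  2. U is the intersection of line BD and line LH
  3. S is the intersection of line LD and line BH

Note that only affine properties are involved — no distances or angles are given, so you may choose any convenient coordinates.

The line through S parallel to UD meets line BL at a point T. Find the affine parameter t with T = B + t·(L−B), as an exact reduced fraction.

t = -1/2

Choose coordinates L = (0, 0), B = (1, 0), H = (0, 1).
1. D is the centroid of triangle HBL ⇒ D = (1/3, 1/3)
2. U is the intersection of line BD and line LH ⇒ U = (0, 1/2)
3. S is the intersection of line LD and line BH ⇒ S = (1/2, 1/2)
through S parallel to UD: direction (1/3, -1/6); meets BL at T = (3/2, 0)
T = B + t·(L−B) with t = -1/2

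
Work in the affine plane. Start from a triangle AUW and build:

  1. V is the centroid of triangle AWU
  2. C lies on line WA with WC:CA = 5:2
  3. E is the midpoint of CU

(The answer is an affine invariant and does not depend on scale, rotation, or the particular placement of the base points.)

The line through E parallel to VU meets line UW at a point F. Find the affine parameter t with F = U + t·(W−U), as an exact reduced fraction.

Assign A = (0, 0), U = (1, 0), W = (0, 1) — the answer is frame-independent, so this choice is without loss of generality.
1. V is the centroid of triangle AWU ⇒ V = (1/3, 1/3)
2. C lies on line WA with WC:CA = 5:2 ⇒ C = (0, 2/7)
3. E is the midpoint of CU ⇒ E = (1/2, 1/7)
through E parallel to VU: direction (2/3, -1/3); meets UW at F = (17/14, -3/14)
F = U + t·(W−U) with t = -3/14

t = -3/14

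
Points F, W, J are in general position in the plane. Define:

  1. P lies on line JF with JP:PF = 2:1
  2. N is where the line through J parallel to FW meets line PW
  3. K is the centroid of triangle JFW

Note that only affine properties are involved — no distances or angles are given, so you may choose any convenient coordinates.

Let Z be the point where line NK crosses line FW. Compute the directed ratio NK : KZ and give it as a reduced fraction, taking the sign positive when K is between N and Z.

NK:KZ = 2

Work in coordinates with F = (0, 0), W = (1, 0), J = (0, 1).
1. P lies on line JF with JP:PF = 2:1 ⇒ P = (0, 1/3)
2. N is where the line through J parallel to FW meets line PW ⇒ N = (-2, 1)
3. K is the centroid of triangle JFW ⇒ K = (1/3, 1/3)
line NK meets FW at Z = (3/2, 0)
K = N + t·(Z−N) with t = 2/3, so NK:KZ = 2/3:1/3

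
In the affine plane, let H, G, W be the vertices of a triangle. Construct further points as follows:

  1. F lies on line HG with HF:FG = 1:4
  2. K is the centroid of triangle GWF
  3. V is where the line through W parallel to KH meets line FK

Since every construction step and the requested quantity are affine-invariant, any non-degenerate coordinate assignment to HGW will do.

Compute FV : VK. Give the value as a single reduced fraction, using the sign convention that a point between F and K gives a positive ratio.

Work in coordinates with H = (0, 0), G = (1, 0), W = (0, 1).
1. F lies on line HG with HF:FG = 1:4 ⇒ F = (1/5, 0)
2. K is the centroid of triangle GWF ⇒ K = (2/5, 1/3)
3. V is where the line through W parallel to KH meets line FK ⇒ V = (8/5, 7/3)
V = F + t·(K−F) with t = 7, so FV:VK = t:(1−t) = 7:-6

FV:VK = -7/6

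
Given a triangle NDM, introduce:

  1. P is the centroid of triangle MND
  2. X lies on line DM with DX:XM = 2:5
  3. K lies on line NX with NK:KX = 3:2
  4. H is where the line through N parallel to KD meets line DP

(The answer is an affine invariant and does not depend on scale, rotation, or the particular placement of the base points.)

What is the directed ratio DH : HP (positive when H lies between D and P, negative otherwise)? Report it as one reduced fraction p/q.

Set N = (0, 0), D = (1, 0), M = (0, 1); any affine frame gives the same invariant.
1. P is the centroid of triangle MND ⇒ P = (1/3, 1/3)
2. X lies on line DM with DX:XM = 2:5 ⇒ X = (5/7, 2/7)
3. K lies on line NX with NK:KX = 3:2 ⇒ K = (3/7, 6/35)
4. H is where the line through N parallel to KD meets line DP ⇒ H = (5/2, -3/4)
H = D + t·(P−D) with t = -9/4, so DH:HP = t:(1−t) = -9/4:13/4

DH:HP = -9/13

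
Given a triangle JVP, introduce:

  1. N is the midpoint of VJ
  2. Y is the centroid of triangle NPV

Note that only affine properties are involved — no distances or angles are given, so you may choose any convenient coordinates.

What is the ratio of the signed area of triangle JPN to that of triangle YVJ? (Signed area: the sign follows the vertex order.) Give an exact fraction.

Work in coordinates with J = (0, 0), V = (1, 0), P = (0, 1).
1. N is the midpoint of VJ ⇒ N = (1/2, 0)
2. Y is the centroid of triangle NPV ⇒ Y = (1/2, 1/3)
2·[JPN] = -1/2, 2·[YVJ] = -1/3
[JPN]:[YVJ] = -1/2:-1/3 = 3/2

[JPN]:[YVJ] = 3/2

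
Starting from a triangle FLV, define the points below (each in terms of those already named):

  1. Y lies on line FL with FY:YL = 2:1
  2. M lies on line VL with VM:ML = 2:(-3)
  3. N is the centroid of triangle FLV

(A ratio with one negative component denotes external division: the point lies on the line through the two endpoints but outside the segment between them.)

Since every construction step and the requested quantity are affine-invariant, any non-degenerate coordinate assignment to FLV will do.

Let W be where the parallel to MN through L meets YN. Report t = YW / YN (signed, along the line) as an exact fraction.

Set F = (0, 0), L = (1, 0), V = (0, 1); any affine frame gives the same invariant.
1. Y lies on line FL with FY:YL = 2:1 ⇒ Y = (2/3, 0)
2. M lies on line VL with VM:ML = 2:(-3) ⇒ M = (-2, 3)
3. N is the centroid of triangle FLV ⇒ N = (1/3, 1/3)
through L parallel to MN: direction (7/3, -8/3); meets YN at W = (10/3, -8/3)
W = Y + t·(N−Y) with t = -8

t = -8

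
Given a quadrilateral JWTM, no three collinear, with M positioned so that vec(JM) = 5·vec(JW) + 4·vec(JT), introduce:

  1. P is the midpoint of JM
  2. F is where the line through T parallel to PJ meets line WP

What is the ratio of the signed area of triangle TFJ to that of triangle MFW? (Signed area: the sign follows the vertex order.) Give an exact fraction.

[TFJ]:[MFW] = -35/36

Set J = (0, 0), W = (1, 0), T = (0, 1), M = (5, 4); any affine frame gives the same invariant.
1. P is the midpoint of JM ⇒ P = (5/2, 2)
2. F is where the line through T parallel to PJ meets line WP ⇒ F = (35/8, 9/2)
2·[TFJ] = -35/8, 2·[MFW] = 9/2
[TFJ]:[MFW] = -35/8:9/2 = -35/36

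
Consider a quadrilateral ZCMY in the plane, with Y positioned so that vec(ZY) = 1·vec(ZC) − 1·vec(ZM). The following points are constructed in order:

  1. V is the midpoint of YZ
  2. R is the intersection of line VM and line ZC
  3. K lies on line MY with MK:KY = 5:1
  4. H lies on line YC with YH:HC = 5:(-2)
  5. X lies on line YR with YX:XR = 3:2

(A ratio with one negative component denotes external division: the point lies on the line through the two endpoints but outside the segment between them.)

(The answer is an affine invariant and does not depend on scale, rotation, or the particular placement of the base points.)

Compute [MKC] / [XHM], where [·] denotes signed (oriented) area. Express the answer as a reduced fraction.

Choose coordinates Z = (0, 0), C = (1, 0), M = (0, 1), Y = (1, -1).
1. V is the midpoint of YZ ⇒ V = (1/2, -1/2)
2. R is the intersection of line VM and line ZC ⇒ R = (1/3, 0)
3. K lies on line MY with MK:KY = 5:1 ⇒ K = (5/6, -2/3)
4. H lies on line YC with YH:HC = 5:(-2) ⇒ H = (1, 2/3)
5. X lies on line YR with YX:XR = 3:2 ⇒ X = (3/5, -2/5)
2·[MKC] = 5/6, 2·[XHM] = 6/5
[MKC]:[XHM] = 5/6:6/5 = 25/36

[MKC]:[XHM] = 25/36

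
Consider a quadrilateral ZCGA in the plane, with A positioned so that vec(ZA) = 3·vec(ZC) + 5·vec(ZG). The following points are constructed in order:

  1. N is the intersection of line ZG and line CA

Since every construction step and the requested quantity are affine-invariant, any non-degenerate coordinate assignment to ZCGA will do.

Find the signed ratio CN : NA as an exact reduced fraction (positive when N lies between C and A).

Choose coordinates Z = (0, 0), C = (1, 0), G = (0, 1), A = (3, 5).
1. N is the intersection of line ZG and line CA ⇒ N = (0, -5/2)
N = C + t·(A−C) with t = -1/2, so CN:NA = t:(1−t) = -1/2:3/2

CN:NA = -1/3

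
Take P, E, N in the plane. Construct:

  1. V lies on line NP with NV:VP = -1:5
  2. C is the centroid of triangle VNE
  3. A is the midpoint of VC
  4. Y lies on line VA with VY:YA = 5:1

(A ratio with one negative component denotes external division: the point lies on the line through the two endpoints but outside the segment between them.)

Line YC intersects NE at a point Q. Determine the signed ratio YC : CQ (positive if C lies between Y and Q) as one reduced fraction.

Choose coordinates P = (0, 0), E = (1, 0), N = (0, 1).
1. V lies on line NP with NV:VP = -1:5 ⇒ V = (0, 5/4)
2. C is the centroid of triangle VNE ⇒ C = (1/3, 3/4)
3. A is the midpoint of VC ⇒ A = (1/6, 1)
4. Y lies on line VA with VY:YA = 5:1 ⇒ Y = (5/36, 25/24)
line YC meets NE at Q = (1/2, 1/2)
C = Y + t·(Q−Y) with t = 7/13, so YC:CQ = 7/13:6/13

YC:CQ = 7/6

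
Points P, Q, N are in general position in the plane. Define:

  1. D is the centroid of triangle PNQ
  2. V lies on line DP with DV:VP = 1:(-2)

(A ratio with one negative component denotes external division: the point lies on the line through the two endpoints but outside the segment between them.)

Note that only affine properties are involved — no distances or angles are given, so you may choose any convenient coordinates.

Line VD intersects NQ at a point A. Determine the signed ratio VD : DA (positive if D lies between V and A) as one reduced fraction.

VD:DA = -2

Choose coordinates P = (0, 0), Q = (1, 0), N = (0, 1).
1. D is the centroid of triangle PNQ ⇒ D = (1/3, 1/3)
2. V lies on line DP with DV:VP = 1:(-2) ⇒ V = (2/3, 2/3)
line VD meets NQ at A = (1/2, 1/2)
D = V + t·(A−V) with t = 2, so VD:DA = 2:-1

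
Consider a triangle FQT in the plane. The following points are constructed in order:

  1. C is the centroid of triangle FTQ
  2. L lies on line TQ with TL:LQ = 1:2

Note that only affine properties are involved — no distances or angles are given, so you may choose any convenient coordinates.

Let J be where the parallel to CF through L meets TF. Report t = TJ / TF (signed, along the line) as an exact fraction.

Assign F = (0, 0), Q = (1, 0), T = (0, 1) — the answer is frame-independent, so this choice is without loss of generality.
1. C is the centroid of triangle FTQ ⇒ C = (1/3, 1/3)
2. L lies on line TQ with TL:LQ = 1:2 ⇒ L = (1/3, 2/3)
through L parallel to CF: direction (-1/3, -1/3); meets TF at J = (0, 1/3)
J = T + t·(F−T) with t = 2/3

t = 2/3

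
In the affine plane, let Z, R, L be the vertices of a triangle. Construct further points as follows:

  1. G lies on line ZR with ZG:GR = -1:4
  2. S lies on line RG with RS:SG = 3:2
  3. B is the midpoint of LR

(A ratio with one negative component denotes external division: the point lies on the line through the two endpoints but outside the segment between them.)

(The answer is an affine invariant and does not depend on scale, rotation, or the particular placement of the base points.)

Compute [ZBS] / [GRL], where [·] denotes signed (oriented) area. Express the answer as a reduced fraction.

[ZBS]:[GRL] = -3/40

Set Z = (0, 0), R = (1, 0), L = (0, 1); any affine frame gives the same invariant.
1. G lies on line ZR with ZG:GR = -1:4 ⇒ G = (-1/3, 0)
2. S lies on line RG with RS:SG = 3:2 ⇒ S = (1/5, 0)
3. B is the midpoint of LR ⇒ B = (1/2, 1/2)
2·[ZBS] = -1/10, 2·[GRL] = 4/3
[ZBS]:[GRL] = -1/10:4/3 = -3/40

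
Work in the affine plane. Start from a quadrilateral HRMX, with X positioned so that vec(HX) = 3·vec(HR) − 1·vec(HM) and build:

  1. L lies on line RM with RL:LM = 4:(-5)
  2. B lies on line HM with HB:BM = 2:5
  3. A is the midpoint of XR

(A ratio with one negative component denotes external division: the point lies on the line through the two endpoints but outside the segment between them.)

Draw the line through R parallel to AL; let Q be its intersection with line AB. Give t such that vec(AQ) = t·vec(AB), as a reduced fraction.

Set H = (0, 0), R = (1, 0), M = (0, 1), X = (3, -1); any affine frame gives the same invariant.
1. L lies on line RM with RL:LM = 4:(-5) ⇒ L = (5, -4)
2. B lies on line HM with HB:BM = 2:5 ⇒ B = (0, 2/7)
3. A is the midpoint of XR ⇒ A = (2, -1/2)
through R parallel to AL: direction (3, -7/2); meets AB at Q = (74/65, -21/130)
Q = A + t·(B−A) with t = 28/65

t = 28/65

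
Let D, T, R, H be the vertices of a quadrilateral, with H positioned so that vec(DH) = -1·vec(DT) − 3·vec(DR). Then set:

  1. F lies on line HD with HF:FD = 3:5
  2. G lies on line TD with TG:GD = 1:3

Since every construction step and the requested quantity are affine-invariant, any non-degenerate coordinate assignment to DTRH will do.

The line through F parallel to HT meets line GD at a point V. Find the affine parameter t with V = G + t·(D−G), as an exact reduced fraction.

t = 1/6

Assign D = (0, 0), T = (1, 0), R = (0, 1), H = (-1, -3) — the answer is frame-independent, so this choice is without loss of generality.
1. F lies on line HD with HF:FD = 3:5 ⇒ F = (-5/8, -15/8)
2. G lies on line TD with TG:GD = 1:3 ⇒ G = (3/4, 0)
through F parallel to HT: direction (2, 3); meets GD at V = (5/8, 0)
V = G + t·(D−G) with t = 1/6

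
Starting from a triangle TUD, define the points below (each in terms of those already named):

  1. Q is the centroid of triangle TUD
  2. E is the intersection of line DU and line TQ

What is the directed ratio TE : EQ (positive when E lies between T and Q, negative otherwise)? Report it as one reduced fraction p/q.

TE:EQ = -3

Work in coordinates with T = (0, 0), U = (1, 0), D = (0, 1).
1. Q is the centroid of triangle TUD ⇒ Q = (1/3, 1/3)
2. E is the intersection of line DU and line TQ ⇒ E = (1/2, 1/2)
E = T + t·(Q−T) with t = 3/2, so TE:EQ = t:(1−t) = 3/2:-1/2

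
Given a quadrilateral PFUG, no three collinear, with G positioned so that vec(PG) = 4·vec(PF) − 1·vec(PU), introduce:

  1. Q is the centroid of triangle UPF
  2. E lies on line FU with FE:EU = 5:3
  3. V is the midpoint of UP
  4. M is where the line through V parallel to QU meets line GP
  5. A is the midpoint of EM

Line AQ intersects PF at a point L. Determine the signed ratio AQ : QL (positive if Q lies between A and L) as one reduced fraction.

Assign P = (0, 0), F = (1, 0), U = (0, 1), G = (4, -1) — the answer is frame-independent, so this choice is without loss of generality.
1. Q is the centroid of triangle UPF ⇒ Q = (1/3, 1/3)
2. E lies on line FU with FE:EU = 5:3 ⇒ E = (3/8, 5/8)
3. V is the midpoint of UP ⇒ V = (0, 1/2)
4. M is where the line through V parallel to QU meets line GP ⇒ M = (2/7, -1/14)
5. A is the midpoint of EM ⇒ A = (37/112, 31/112)
line AQ meets PF at L = (6/19, 0)
Q = A + t·(L−A) with t = -19/93, so AQ:QL = -19/93:112/93

AQ:QL = -19/112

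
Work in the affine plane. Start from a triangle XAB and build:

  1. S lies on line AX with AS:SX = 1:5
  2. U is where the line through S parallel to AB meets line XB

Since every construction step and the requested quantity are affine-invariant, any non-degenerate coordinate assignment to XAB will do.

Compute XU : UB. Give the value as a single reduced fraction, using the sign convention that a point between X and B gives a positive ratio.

Work in coordinates with X = (0, 0), A = (1, 0), B = (0, 1).
1. S lies on line AX with AS:SX = 1:5 ⇒ S = (5/6, 0)
2. U is where the line through S parallel to AB meets line XB ⇒ U = (0, 5/6)
U = X + t·(B−X) with t = 5/6, so XU:UB = t:(1−t) = 5/6:1/6

XU:UB = 5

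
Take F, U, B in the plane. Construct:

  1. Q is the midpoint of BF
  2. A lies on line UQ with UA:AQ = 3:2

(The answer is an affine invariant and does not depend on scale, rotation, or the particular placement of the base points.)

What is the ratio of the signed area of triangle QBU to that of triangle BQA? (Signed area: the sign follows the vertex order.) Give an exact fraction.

[QBU]:[BQA] = -5/2

Set F = (0, 0), U = (1, 0), B = (0, 1); any affine frame gives the same invariant.
1. Q is the midpoint of BF ⇒ Q = (0, 1/2)
2. A lies on line UQ with UA:AQ = 3:2 ⇒ A = (2/5, 3/10)
2·[QBU] = -1/2, 2·[BQA] = 1/5
[QBU]:[BQA] = -1/2:1/5 = -5/2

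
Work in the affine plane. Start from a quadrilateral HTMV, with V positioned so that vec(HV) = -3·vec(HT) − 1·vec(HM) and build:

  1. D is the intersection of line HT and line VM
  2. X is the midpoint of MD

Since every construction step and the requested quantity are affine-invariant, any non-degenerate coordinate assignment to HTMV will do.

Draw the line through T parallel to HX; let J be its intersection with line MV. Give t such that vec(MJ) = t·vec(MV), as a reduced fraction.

Assign H = (0, 0), T = (1, 0), M = (0, 1), V = (-3, -1) — the answer is frame-independent, so this choice is without loss of generality.
1. D is the intersection of line HT and line VM ⇒ D = (-3/2, 0)
2. X is the midpoint of MD ⇒ X = (-3/4, 1/2)
through T parallel to HX: direction (-3/4, 1/2); meets MV at J = (-1/4, 5/6)
J = M + t·(V−M) with t = 1/12

t = 1/12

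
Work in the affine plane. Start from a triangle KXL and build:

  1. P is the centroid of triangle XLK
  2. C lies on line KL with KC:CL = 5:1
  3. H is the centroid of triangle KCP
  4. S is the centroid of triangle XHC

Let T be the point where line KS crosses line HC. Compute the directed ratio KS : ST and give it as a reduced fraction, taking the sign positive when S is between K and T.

KS:ST = -34/19

Assign K = (0, 0), X = (1, 0), L = (0, 1) — the answer is frame-independent, so this choice is without loss of generality.
1. P is the centroid of triangle XLK ⇒ P = (1/3, 1/3)
2. C lies on line KL with KC:CL = 5:1 ⇒ C = (0, 5/6)
3. H is the centroid of triangle KCP ⇒ H = (1/9, 7/18)
4. S is the centroid of triangle XHC ⇒ S = (10/27, 11/27)
line KS meets HC at T = (25/153, 55/306)
S = K + t·(T−K) with t = 34/15, so KS:ST = 34/15:-19/15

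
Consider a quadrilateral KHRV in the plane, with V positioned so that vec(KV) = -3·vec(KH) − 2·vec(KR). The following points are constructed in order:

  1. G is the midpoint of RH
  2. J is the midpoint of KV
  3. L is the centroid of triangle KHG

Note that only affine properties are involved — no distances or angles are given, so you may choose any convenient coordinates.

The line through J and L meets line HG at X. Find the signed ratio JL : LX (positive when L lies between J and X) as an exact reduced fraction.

JL:LX = 19/2

Assign K = (0, 0), H = (1, 0), R = (0, 1), V = (-3, -2) — the answer is frame-independent, so this choice is without loss of generality.
1. G is the midpoint of RH ⇒ G = (1/2, 1/2)
2. J is the midpoint of KV ⇒ J = (-3/2, -1)
3. L is the centroid of triangle KHG ⇒ L = (1/2, 1/6)
line JL meets HG at X = (27/38, 11/38)
L = J + t·(X−J) with t = 19/21, so JL:LX = 19/21:2/21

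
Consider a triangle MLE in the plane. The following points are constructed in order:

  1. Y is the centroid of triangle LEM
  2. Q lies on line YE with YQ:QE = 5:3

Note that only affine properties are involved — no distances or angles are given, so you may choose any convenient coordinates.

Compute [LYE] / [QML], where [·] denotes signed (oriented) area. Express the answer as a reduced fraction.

Choose coordinates M = (0, 0), L = (1, 0), E = (0, 1).
1. Y is the centroid of triangle LEM ⇒ Y = (1/3, 1/3)
2. Q lies on line YE with YQ:QE = 5:3 ⇒ Q = (1/8, 3/4)
2·[LYE] = -1/3, 2·[QML] = 3/4
[LYE]:[QML] = -1/3:3/4 = -4/9

[LYE]:[QML] = -4/9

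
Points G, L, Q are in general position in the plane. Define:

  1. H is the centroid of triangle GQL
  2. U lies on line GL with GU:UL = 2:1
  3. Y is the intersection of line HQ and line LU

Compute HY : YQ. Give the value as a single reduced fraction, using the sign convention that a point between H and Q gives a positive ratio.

Choose coordinates G = (0, 0), L = (1, 0), Q = (0, 1).
1. H is the centroid of triangle GQL ⇒ H = (1/3, 1/3)
2. U lies on line GL with GU:UL = 2:1 ⇒ U = (2/3, 0)
3. Y is the intersection of line HQ and line LU ⇒ Y = (1/2, 0)
Y = H + t·(Q−H) with t = -1/2, so HY:YQ = t:(1−t) = -1/2:3/2

HY:YQ = -1/3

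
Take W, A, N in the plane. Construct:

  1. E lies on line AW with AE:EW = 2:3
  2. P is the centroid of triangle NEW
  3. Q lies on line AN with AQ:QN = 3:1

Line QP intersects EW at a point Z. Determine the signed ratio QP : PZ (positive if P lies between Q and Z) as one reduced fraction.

QP:PZ = 5/4

Set W = (0, 0), A = (1, 0), N = (0, 1); any affine frame gives the same invariant.
1. E lies on line AW with AE:EW = 2:3 ⇒ E = (3/5, 0)
2. P is the centroid of triangle NEW ⇒ P = (1/5, 1/3)
3. Q lies on line AN with AQ:QN = 3:1 ⇒ Q = (1/4, 3/4)
line QP meets EW at Z = (4/25, 0)
P = Q + t·(Z−Q) with t = 5/9, so QP:PZ = 5/9:4/9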